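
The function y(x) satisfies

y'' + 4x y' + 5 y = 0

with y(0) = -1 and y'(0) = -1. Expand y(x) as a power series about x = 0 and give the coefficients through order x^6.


Ansatz: y(x) = sum_{n>=0} a_n x^n, so y'(x) = sum_{n>=1} n a_n x^(n-1) and y''(x) = sum_{n>=2} n(n-1) a_n x^(n-2).
Substitute into P(x) y'' + Q(x) y' + R(x) y = 0 with P(x) = 1, Q(x) = 4x, R(x) = 5, and match powers of x.
Initial conditions: a_0 = -1, a_1 = -1.
Setting the coefficient of each power of x to zero and solving order by order (substituting the coefficients already found):
  x^0: 2 a_2 + 5 a_0 = 0  ->  2 a_2 = -5 a_0 = 5  ->  a_2 = 5/2
  x^1: 6 a_3 + 9 a_1 = 0  ->  6 a_3 = -9 a_1 = 9  ->  a_3 = 3/2
  x^2: 12 a_4 + 13 a_2 = 0  ->  12 a_4 = -13 a_2 = -65/2  ->  a_4 = -65/24
  x^3: 20 a_5 + 17 a_3 = 0  ->  20 a_5 = -17 a_3 = -51/2  ->  a_5 = -51/40
  x^4: 30 a_6 + 21 a_4 = 0  ->  30 a_6 = -21 a_4 = 455/8  ->  a_6 = 91/48
Truncated series: y(x) = -1 - x + (5/2) x^2 + (3/2) x^3 - (65/24) x^4 - (51/40) x^5 + (91/48) x^6 + O(x^7).

a_0 = -1; a_1 = -1; a_2 = 5/2; a_3 = 3/2; a_4 = -65/24; a_5 = -51/40; a_6 = 91/48


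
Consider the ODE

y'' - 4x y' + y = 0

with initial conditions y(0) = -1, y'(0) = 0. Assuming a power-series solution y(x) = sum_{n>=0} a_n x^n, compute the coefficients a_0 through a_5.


Ansatz: y(x) = sum_{n>=0} a_n x^n, so y'(x) = sum_{n>=1} n a_n x^(n-1) and y''(x) = sum_{n>=2} n(n-1) a_n x^(n-2).
Substitute into P(x) y'' + Q(x) y' + R(x) y = 0 with P(x) = 1, Q(x) = -4x, R(x) = 1, and match powers of x.
Initial conditions: a_0 = -1, a_1 = 0.
Setting the coefficient of each power of x to zero and solving order by order (substituting the coefficients already found):
  x^0: 2 a_2 + a_0 = 0  ->  2 a_2 = -a_0 = 1  ->  a_2 = 1/2
  x^1: 6 a_3 - 3 a_1 = 0  ->  6 a_3 = 3 a_1 = 0  ->  a_3 = 0
  x^2: 12 a_4 - 7 a_2 = 0  ->  12 a_4 = 7 a_2 = 7/2  ->  a_4 = 7/24
  x^3: 20 a_5 - 11 a_3 = 0  ->  20 a_5 = 11 a_3 = 0  ->  a_5 = 0
Truncated series: y(x) = -1 + (1/2) x^2 + (7/24) x^4 + O(x^6).

a_0 = -1; a_1 = 0; a_2 = 1/2; a_3 = 0; a_4 = 7/24; a_5 = 0


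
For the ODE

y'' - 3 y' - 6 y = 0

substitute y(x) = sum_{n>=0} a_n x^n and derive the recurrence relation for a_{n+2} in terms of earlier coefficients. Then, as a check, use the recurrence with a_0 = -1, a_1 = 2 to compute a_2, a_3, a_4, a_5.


Substitute y = sum_n a_n x^n.
y''(x) has coefficient (n+2)(n+1) a_{n+2} at x^n;
-3 y'(x) has coefficient -3 (n+1) a_{n+1} at x^n;
-6 y(x) has coefficient -6 a_n at x^n.
Matching x^n: (n+2)(n+1) a_{n+2} - 3 (n+1) a_{n+1} - 6 a_n = 0.
Thus a_{n+2} = [3 (n+1) a_{n+1} + 6 a_n] / ((n+1)(n+2)).

Check with a_0 = -1, a_1 = 2 (apply the recurrence for n = 0, 1, 2, 3): a_0 = -1, a_1 = 2, a_2 = 0, a_3 = 2, a_4 = 3/2, a_5 = 3/2.

a_(n+2) = [3 (n+1) a_(n+1) + 6 a_n] / ((n+1)(n+2)); check: a_0 = -1, a_1 = 2, a_2 = 0, a_3 = 2, a_4 = 3/2, a_5 = 3/2


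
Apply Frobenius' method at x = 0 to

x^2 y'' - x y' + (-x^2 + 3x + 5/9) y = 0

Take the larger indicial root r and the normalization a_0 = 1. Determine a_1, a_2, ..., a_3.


Write in Frobenius form y'' + (p(x)/x) y' + (q(x)/x^2) y = 0:
  p(x) = -1,  q(x) = -x^2 + 3x + 5/9.
Indicial equation: r(r-1) + (-1) r + (5/9) = 0 -> roots r_1 = 5/3, r_2 = 1/3.
Take r = r_1 = 5/3. Let y(x) = x^r sum_{n>=0} a_n x^n with a_0 = 1.
Substitute y = x^r sum a_n x^n and match x^{r+n}. The recurrence is
  D(n) a_n + 3 a_{n-1} - 1 a_{n-2} = 0,  where D(n) = (r+n)(r+n-1) + (-1)(r+n) + (5/9).
  a_n = [-3 a_{n-1} + 1 a_{n-2}] / D(n).
Since the indicial polynomial factors as (r - r_1)(r - r_2), D(n) = (r_1 + n - r_1)(r_1 + n - r_2) = n(n + 4/3).
Evaluating step by step (a_0 = 1):
  n = 1: D(1) = 1(1 + 4/3) = 7/3; numerator = -3(1) = -3; a_1 = (-3)/(7/3) = -9/7
  n = 2: D(2) = 2(2 + 4/3) = 20/3; numerator = -3(-9/7) + 1(1) = 34/7; a_2 = (34/7)/(20/3) = 51/70
  n = 3: D(3) = 3(3 + 4/3) = 13; numerator = -3(51/70) + 1(-9/7) = -243/70; a_3 = (-243/70)/(13) = -243/910

r = 5/3; a_0 = 1; a_1 = -9/7; a_2 = 51/70; a_3 = -243/910


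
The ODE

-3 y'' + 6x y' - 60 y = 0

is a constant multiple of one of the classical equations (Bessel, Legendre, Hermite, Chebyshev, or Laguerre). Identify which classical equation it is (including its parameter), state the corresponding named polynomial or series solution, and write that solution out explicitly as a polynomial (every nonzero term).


All three coefficients share the factor -3; dividing through by -3 gives  y'' - 2x y' + 20 y = 0.
This matches the Hermite equation y'' - 2x y' + 2n y = 0 with 2n = 20, so n = 10; the polynomial solution is H_10(x).
With y = sum_k a_k x^k, matching x^k gives (k+2)(k+1) a_{k+2} = 2(k - n) a_k = 2(k - 10) a_k. The right side vanishes at k = 10, so the series with the parity of 10 terminates at degree 10.
Standard normalization: leading coefficient of H_n is 2^n, so a_10 = 2^10 = 1024. Work downward with a_k = (k+1)(k+2) a_{k+2} / (2(k - n)):
  a_8 = (9)(10)(1024) / (2(8 - 10)) = 92160/(-4) = -23040
  a_6 = (7)(8)(-23040) / (2(6 - 10)) = -1290240/(-8) = 161280
  a_4 = (5)(6)(161280) / (2(4 - 10)) = 4838400/(-12) = -403200
  a_2 = (3)(4)(-403200) / (2(2 - 10)) = -4838400/(-16) = 302400
  a_0 = (1)(2)(302400) / (2(0 - 10)) = 604800/(-20) = -30240
Hence H_10(x) = 1024 x^10 - 23040 x^8 + 161280 x^6 - 403200 x^4 + 302400 x^2 - 30240.

H_10(x); series = 1024 x^10 - 23040 x^8 + 161280 x^6 - 403200 x^4 + 302400 x^2 - 30240


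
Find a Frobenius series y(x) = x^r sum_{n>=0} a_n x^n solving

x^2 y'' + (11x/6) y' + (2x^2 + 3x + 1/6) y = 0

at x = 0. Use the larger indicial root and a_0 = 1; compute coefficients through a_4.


Write in Frobenius form y'' + (p(x)/x) y' + (q(x)/x^2) y = 0:
  p(x) = 11/6,  q(x) = 2x^2 + 3x + 1/6.
Indicial equation: r(r-1) + (11/6) r + (1/6) = 0 -> roots r_1 = -1/3, r_2 = -1/2.
Take r = r_1 = -1/3. Let y(x) = x^r sum_{n>=0} a_n x^n with a_0 = 1.
Substitute y = x^r sum a_n x^n and match x^{r+n}. The recurrence is
  D(n) a_n + 3 a_{n-1} + 2 a_{n-2} = 0,  where D(n) = (r+n)(r+n-1) + (11/6)(r+n) + (1/6).
  a_n = [-3 a_{n-1} - 2 a_{n-2}] / D(n).
Since the indicial polynomial factors as (r - r_1)(r - r_2), D(n) = (r_1 + n - r_1)(r_1 + n - r_2) = n(n + 1/6).
Evaluating step by step (a_0 = 1):
  n = 1: D(1) = 1(1 + 1/6) = 7/6; numerator = -3(1) = -3; a_1 = (-3)/(7/6) = -18/7
  n = 2: D(2) = 2(2 + 1/6) = 13/3; numerator = -3(-18/7) - 2(1) = 40/7; a_2 = (40/7)/(13/3) = 120/91
  n = 3: D(3) = 3(3 + 1/6) = 19/2; numerator = -3(120/91) - 2(-18/7) = 108/91; a_3 = (108/91)/(19/2) = 216/1729
  n = 4: D(4) = 4(4 + 1/6) = 50/3; numerator = -3(216/1729) - 2(120/91) = -744/247; a_4 = (-744/247)/(50/3) = -1116/6175

r = -1/3; a_0 = 1; a_1 = -18/7; a_2 = 120/91; a_3 = 216/1729; a_4 = -1116/6175


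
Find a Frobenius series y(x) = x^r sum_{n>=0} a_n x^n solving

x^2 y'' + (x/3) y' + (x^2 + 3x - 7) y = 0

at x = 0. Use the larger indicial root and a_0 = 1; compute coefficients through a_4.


Write in Frobenius form y'' + (p(x)/x) y' + (q(x)/x^2) y = 0:
  p(x) = 1/3,  q(x) = x^2 + 3x - 7.
Indicial equation: r(r-1) + (1/3) r + (-7) = 0 -> roots r_1 = 3, r_2 = -7/3.
Take r = r_1 = 3. Let y(x) = x^r sum_{n>=0} a_n x^n with a_0 = 1.
Substitute y = x^r sum a_n x^n and match x^{r+n}. The recurrence is
  D(n) a_n + 3 a_{n-1} + 1 a_{n-2} = 0,  where D(n) = (r+n)(r+n-1) + (1/3)(r+n) + (-7).
  a_n = [-3 a_{n-1} - 1 a_{n-2}] / D(n).
Since the indicial polynomial factors as (r - r_1)(r - r_2), D(n) = (r_1 + n - r_1)(r_1 + n - r_2) = n(n + 16/3).
Evaluating step by step (a_0 = 1):
  n = 1: D(1) = 1(1 + 16/3) = 19/3; numerator = -3(1) = -3; a_1 = (-3)/(19/3) = -9/19
  n = 2: D(2) = 2(2 + 16/3) = 44/3; numerator = -3(-9/19) - 1(1) = 8/19; a_2 = (8/19)/(44/3) = 6/209
  n = 3: D(3) = 3(3 + 16/3) = 25; numerator = -3(6/209) - 1(-9/19) = 81/209; a_3 = (81/209)/(25) = 81/5225
  n = 4: D(4) = 4(4 + 16/3) = 112/3; numerator = -3(81/5225) - 1(6/209) = -393/5225; a_4 = (-393/5225)/(112/3) = -1179/585200

r = 3; a_0 = 1; a_1 = -9/19; a_2 = 6/209; a_3 = 81/5225; a_4 = -1179/585200


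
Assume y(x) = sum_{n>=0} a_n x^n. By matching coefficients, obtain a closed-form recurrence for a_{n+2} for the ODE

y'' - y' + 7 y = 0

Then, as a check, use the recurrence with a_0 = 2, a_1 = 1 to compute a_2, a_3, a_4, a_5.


Substitute y = sum_n a_n x^n.
y''(x) has coefficient (n+2)(n+1) a_{n+2} at x^n;
-y'(x) has coefficient -(n+1) a_{n+1} at x^n;
7 y(x) has coefficient 7 a_n at x^n.
Matching x^n: (n+2)(n+1) a_{n+2} - (n+1) a_{n+1} + 7 a_n = 0.
Thus a_{n+2} = [(n+1) a_{n+1} - 7 a_n] / ((n+1)(n+2)).

Check with a_0 = 2, a_1 = 1 (apply the recurrence for n = 0, 1, 2, 3): a_0 = 2, a_1 = 1, a_2 = -13/2, a_3 = -10/3, a_4 = 71/24, a_5 = 211/120.

a_(n+2) = [(n+1) a_(n+1) - 7 a_n] / ((n+1)(n+2)); check: a_0 = 2, a_1 = 1, a_2 = -13/2, a_3 = -10/3, a_4 = 71/24, a_5 = 211/120


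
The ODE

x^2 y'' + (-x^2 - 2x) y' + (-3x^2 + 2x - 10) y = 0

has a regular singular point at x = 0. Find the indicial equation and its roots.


Divide by x^2 to reach normal form y'' + P_1(x) y' + P_2(x) y = 0 with P_1(x) = -1 - 2/x and P_2(x) = -3 + 2/x - 10/x^2.
x = 0 is a singular point because the y'-coefficient -1 - 2/x has a pole at x = 0 and the y-coefficient -3 + 2/x - 10/x^2 has a pole at x = 0.
It is a regular singular point because x P_1(x) = p(x) = -x - 2 and x^2 P_2(x) = q(x) = -3x^2 + 2x - 10 are polynomials, hence analytic at x = 0.
p(0) = -2,  q(0) = -10.
Indicial equation: r(r-1) + p(0) r + q(0) = 0, i.e. r^2 + (p(0) - 1) r + q(0) = 0, i.e. r^2 - 3 r - 10 = 0.
Discriminant: (-3)^2 - 4(-10) = 49, so r = (3 ± 7)/2.
Solving: r_1 = 5, r_2 = -2.

indicial: r^2 - 3 r - 10 = 0; roots r_1 = 5, r_2 = -2


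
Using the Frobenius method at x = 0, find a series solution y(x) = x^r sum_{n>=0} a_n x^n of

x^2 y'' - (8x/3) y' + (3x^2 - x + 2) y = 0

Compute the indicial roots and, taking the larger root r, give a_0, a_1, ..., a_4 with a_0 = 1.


Write in Frobenius form y'' + (p(x)/x) y' + (q(x)/x^2) y = 0:
  p(x) = -8/3,  q(x) = 3x^2 - x + 2.
Indicial equation: r(r-1) + (-8/3) r + (2) = 0 -> roots r_1 = 3, r_2 = 2/3.
Take r = r_1 = 3. Let y(x) = x^r sum_{n>=0} a_n x^n with a_0 = 1.
Substitute y = x^r sum a_n x^n and match x^{r+n}. The recurrence is
  D(n) a_n - 1 a_{n-1} + 3 a_{n-2} = 0,  where D(n) = (r+n)(r+n-1) + (-8/3)(r+n) + (2).
  a_n = [1 a_{n-1} - 3 a_{n-2}] / D(n).
Since the indicial polynomial factors as (r - r_1)(r - r_2), D(n) = (r_1 + n - r_1)(r_1 + n - r_2) = n(n + 7/3).
Evaluating step by step (a_0 = 1):
  n = 1: D(1) = 1(1 + 7/3) = 10/3; numerator = 1(1) = 1; a_1 = (1)/(10/3) = 3/10
  n = 2: D(2) = 2(2 + 7/3) = 26/3; numerator = 1(3/10) - 3(1) = -27/10; a_2 = (-27/10)/(26/3) = -81/260
  n = 3: D(3) = 3(3 + 7/3) = 16; numerator = 1(-81/260) - 3(3/10) = -63/52; a_3 = (-63/52)/(16) = -63/832
  n = 4: D(4) = 4(4 + 7/3) = 76/3; numerator = 1(-63/832) - 3(-81/260) = 3573/4160; a_4 = (3573/4160)/(76/3) = 10719/316160

r = 3; a_0 = 1; a_1 = 3/10; a_2 = -81/260; a_3 = -63/832; a_4 = 10719/316160


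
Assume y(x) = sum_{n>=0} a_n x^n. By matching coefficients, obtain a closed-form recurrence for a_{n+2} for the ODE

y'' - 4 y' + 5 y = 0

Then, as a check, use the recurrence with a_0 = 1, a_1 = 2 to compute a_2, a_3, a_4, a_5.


Substitute y = sum_n a_n x^n.
y''(x) has coefficient (n+2)(n+1) a_{n+2} at x^n;
-4 y'(x) has coefficient -4 (n+1) a_{n+1} at x^n;
5 y(x) has coefficient 5 a_n at x^n.
Matching x^n: (n+2)(n+1) a_{n+2} - 4 (n+1) a_{n+1} + 5 a_n = 0.
Thus a_{n+2} = [4 (n+1) a_{n+1} - 5 a_n] / ((n+1)(n+2)).

Check with a_0 = 1, a_1 = 2 (apply the recurrence for n = 0, 1, 2, 3): a_0 = 1, a_1 = 2, a_2 = 3/2, a_3 = 1/3, a_4 = -7/24, a_5 = -19/60.

a_(n+2) = [4 (n+1) a_(n+1) - 5 a_n] / ((n+1)(n+2)); check: a_0 = 1, a_1 = 2, a_2 = 3/2, a_3 = 1/3, a_4 = -7/24, a_5 = -19/60


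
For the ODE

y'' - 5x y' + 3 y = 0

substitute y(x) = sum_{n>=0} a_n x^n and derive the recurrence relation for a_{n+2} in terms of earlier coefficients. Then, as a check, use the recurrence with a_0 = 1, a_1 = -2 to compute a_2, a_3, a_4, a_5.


Substitute y = sum_n a_n x^n.
y''(x) has coefficient (n+2)(n+1) a_{n+2} at x^n;
-5 x y'(x) has coefficient -5 n a_n at x^n (shift);
3 y(x) has coefficient 3 a_n at x^n.
Matching x^n: (n+2)(n+1) a_{n+2} + (-5n + 3) a_n = 0.
Thus a_{n+2} = (5n - 3) / ((n+1)(n+2)) * a_n.

Check with a_0 = 1, a_1 = -2 (apply the recurrence for n = 0, 1, 2, 3): a_0 = 1, a_1 = -2, a_2 = -3/2, a_3 = -2/3, a_4 = -7/8, a_5 = -2/5.

a_(n+2) = (5n - 3) / ((n+1)(n+2)) * a_n; check: a_0 = 1, a_1 = -2, a_2 = -3/2, a_3 = -2/3, a_4 = -7/8, a_5 = -2/5


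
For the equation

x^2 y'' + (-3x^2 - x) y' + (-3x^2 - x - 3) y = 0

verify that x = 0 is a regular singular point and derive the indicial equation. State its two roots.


Divide by x^2 to reach normal form y'' + P_1(x) y' + P_2(x) y = 0 with P_1(x) = -3 - 1/x and P_2(x) = -3 - 1/x - 3/x^2.
x = 0 is a singular point because the y'-coefficient -3 - 1/x has a pole at x = 0 and the y-coefficient -3 - 1/x - 3/x^2 has a pole at x = 0.
It is a regular singular point because x P_1(x) = p(x) = -3x - 1 and x^2 P_2(x) = q(x) = -3x^2 - x - 3 are polynomials, hence analytic at x = 0.
p(0) = -1,  q(0) = -3.
Indicial equation: r(r-1) + p(0) r + q(0) = 0, i.e. r^2 + (p(0) - 1) r + q(0) = 0, i.e. r^2 - 2 r - 3 = 0.
Discriminant: (-2)^2 - 4(-3) = 16, so r = (2 ± 4)/2.
Solving: r_1 = 3, r_2 = -1.

indicial: r^2 - 2 r - 3 = 0; roots r_1 = 3, r_2 = -1


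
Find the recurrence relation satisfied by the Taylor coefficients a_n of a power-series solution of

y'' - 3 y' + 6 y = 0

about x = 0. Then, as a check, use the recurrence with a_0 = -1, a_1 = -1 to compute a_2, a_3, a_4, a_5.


Substitute y = sum_n a_n x^n.
y''(x) has coefficient (n+2)(n+1) a_{n+2} at x^n;
-3 y'(x) has coefficient -3 (n+1) a_{n+1} at x^n;
6 y(x) has coefficient 6 a_n at x^n.
Matching x^n: (n+2)(n+1) a_{n+2} - 3 (n+1) a_{n+1} + 6 a_n = 0.
Thus a_{n+2} = [3 (n+1) a_{n+1} - 6 a_n] / ((n+1)(n+2)).

Check with a_0 = -1, a_1 = -1 (apply the recurrence for n = 0, 1, 2, 3): a_0 = -1, a_1 = -1, a_2 = 3/2, a_3 = 5/2, a_4 = 9/8, a_5 = -3/40.

a_(n+2) = [3 (n+1) a_(n+1) - 6 a_n] / ((n+1)(n+2)); check: a_0 = -1, a_1 = -1, a_2 = 3/2, a_3 = 5/2, a_4 = 9/8, a_5 = -3/40


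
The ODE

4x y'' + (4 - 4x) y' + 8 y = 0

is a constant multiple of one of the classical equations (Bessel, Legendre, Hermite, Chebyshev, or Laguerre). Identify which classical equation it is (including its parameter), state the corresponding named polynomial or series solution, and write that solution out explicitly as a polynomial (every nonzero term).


All three coefficients share the factor 4; dividing through by 4 gives  x y'' + (1 - x) y' + 2 y = 0.
This matches the Laguerre equation x y'' + (1 - x) y' + n y = 0 with n = 2; the polynomial solution is L_2(x).
With y = sum_k a_k x^k, matching x^k gives (k+1)k a_{k+1} + (k+1) a_{k+1} - k a_k + n a_k = 0, i.e. (k+1)^2 a_{k+1} = (k - n) a_k = (k - 2) a_k. The right side vanishes at k = 2, so the series terminates at degree 2.
Standard normalization L_n(0) = 1 gives a_0 = 1. Work upward with a_{k+1} = (k - 2) a_k / (k+1)^2:
  a_1 = (0 - 2)(1) / 1^2 = -2/1 = -2
  a_2 = (1 - 2)(-2) / 2^2 = 2/4 = 1/2
Hence L_2(x) = x^2/2 - 2 x + 1.

L_2(x); series = x^2/2 - 2 x + 1


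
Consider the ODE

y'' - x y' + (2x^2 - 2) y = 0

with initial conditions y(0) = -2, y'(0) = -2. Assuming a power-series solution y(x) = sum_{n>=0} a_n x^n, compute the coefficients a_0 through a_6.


Ansatz: y(x) = sum_{n>=0} a_n x^n, so y'(x) = sum_{n>=1} n a_n x^(n-1) and y''(x) = sum_{n>=2} n(n-1) a_n x^(n-2).
Substitute into P(x) y'' + Q(x) y' + R(x) y = 0 with P(x) = 1, Q(x) = -x, R(x) = 2x^2 - 2, and match powers of x.
Initial conditions: a_0 = -2, a_1 = -2.
Setting the coefficient of each power of x to zero and solving order by order (substituting the coefficients already found):
  x^0: 2 a_2 - 2 a_0 = 0  ->  2 a_2 = 2 a_0 = -4  ->  a_2 = -2
  x^1: 6 a_3 - 3 a_1 = 0  ->  6 a_3 = 3 a_1 = -6  ->  a_3 = -1
  x^2: 12 a_4 - 4 a_2 + 2 a_0 = 0  ->  12 a_4 = 4 a_2 - 2 a_0 = -4  ->  a_4 = -1/3
  x^3: 20 a_5 - 5 a_3 + 2 a_1 = 0  ->  20 a_5 = 5 a_3 - 2 a_1 = -1  ->  a_5 = -1/20
  x^4: 30 a_6 - 6 a_4 + 2 a_2 = 0  ->  30 a_6 = 6 a_4 - 2 a_2 = 2  ->  a_6 = 1/15
Truncated series: y(x) = -2 - 2 x - 2 x^2 - x^3 - (1/3) x^4 - (1/20) x^5 + (1/15) x^6 + O(x^7).

a_0 = -2; a_1 = -2; a_2 = -2; a_3 = -1; a_4 = -1/3; a_5 = -1/20; a_6 = 1/15


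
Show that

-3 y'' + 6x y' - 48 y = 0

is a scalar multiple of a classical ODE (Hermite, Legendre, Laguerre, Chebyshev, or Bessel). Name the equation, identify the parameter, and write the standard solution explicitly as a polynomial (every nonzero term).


All three coefficients share the factor -3; dividing through by -3 gives  y'' - 2x y' + 16 y = 0.
This matches the Hermite equation y'' - 2x y' + 2n y = 0 with 2n = 16, so n = 8; the polynomial solution is H_8(x).
With y = sum_k a_k x^k, matching x^k gives (k+2)(k+1) a_{k+2} = 2(k - n) a_k = 2(k - 8) a_k. The right side vanishes at k = 8, so the series with the parity of 8 terminates at degree 8.
Standard normalization: leading coefficient of H_n is 2^n, so a_8 = 2^8 = 256. Work downward with a_k = (k+1)(k+2) a_{k+2} / (2(k - n)):
  a_6 = (7)(8)(256) / (2(6 - 8)) = 14336/(-4) = -3584
  a_4 = (5)(6)(-3584) / (2(4 - 8)) = -107520/(-8) = 13440
  a_2 = (3)(4)(13440) / (2(2 - 8)) = 161280/(-12) = -13440
  a_0 = (1)(2)(-13440) / (2(0 - 8)) = -26880/(-16) = 1680
Hence H_8(x) = 256 x^8 - 3584 x^6 + 13440 x^4 - 13440 x^2 + 1680.

H_8(x); series = 256 x^8 - 3584 x^6 + 13440 x^4 - 13440 x^2 + 1680


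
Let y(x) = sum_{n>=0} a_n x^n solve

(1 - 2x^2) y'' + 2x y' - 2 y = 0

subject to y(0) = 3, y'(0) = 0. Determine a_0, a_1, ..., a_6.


Ansatz: y(x) = sum_{n>=0} a_n x^n, so y'(x) = sum_{n>=1} n a_n x^(n-1) and y''(x) = sum_{n>=2} n(n-1) a_n x^(n-2).
Substitute into P(x) y'' + Q(x) y' + R(x) y = 0 with P(x) = 1 - 2x^2, Q(x) = 2x, R(x) = -2, and match powers of x.
Initial conditions: a_0 = 3, a_1 = 0.
Setting the coefficient of each power of x to zero and solving order by order (substituting the coefficients already found):
  x^0: 2 a_2 - 2 a_0 = 0  ->  2 a_2 = 2 a_0 = 6  ->  a_2 = 3
  x^1: 6 a_3 = 0  ->  a_3 = 0
  x^2: 12 a_4 - 2 a_2 = 0  ->  12 a_4 = 2 a_2 = 6  ->  a_4 = 1/2
  x^3: 20 a_5 - 8 a_3 = 0  ->  20 a_5 = 8 a_3 = 0  ->  a_5 = 0
  x^4: 30 a_6 - 18 a_4 = 0  ->  30 a_6 = 18 a_4 = 9  ->  a_6 = 3/10
Truncated series: y(x) = 3 + 3 x^2 + (1/2) x^4 + (3/10) x^6 + O(x^7).

a_0 = 3; a_1 = 0; a_2 = 3; a_3 = 0; a_4 = 1/2; a_5 = 0; a_6 = 3/10


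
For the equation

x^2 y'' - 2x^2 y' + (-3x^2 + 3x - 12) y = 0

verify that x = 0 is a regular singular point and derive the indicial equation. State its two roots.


Divide by x^2 to reach normal form y'' + P_1(x) y' + P_2(x) y = 0 with P_1(x) = -2 and P_2(x) = -3 + 3/x - 12/x^2.
x = 0 is a singular point because the y-coefficient -3 + 3/x - 12/x^2 has a pole at x = 0.
It is a regular singular point because x P_1(x) = p(x) = -2x and x^2 P_2(x) = q(x) = -3x^2 + 3x - 12 are polynomials, hence analytic at x = 0.
p(0) = 0,  q(0) = -12.
Indicial equation: r(r-1) + p(0) r + q(0) = 0, i.e. r^2 + (p(0) - 1) r + q(0) = 0, i.e. r^2 - 1 r - 12 = 0.
Discriminant: (-1)^2 - 4(-12) = 49, so r = (1 ± 7)/2.
Solving: r_1 = 4, r_2 = -3.

indicial: r^2 - 1 r - 12 = 0; roots r_1 = 4, r_2 = -3


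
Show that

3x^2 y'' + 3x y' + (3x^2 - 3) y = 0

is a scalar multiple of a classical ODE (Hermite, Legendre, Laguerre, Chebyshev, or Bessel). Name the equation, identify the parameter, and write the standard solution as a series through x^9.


All three coefficients share the factor 3; dividing through by 3 gives  x^2 y'' + x y' + (x^2 - 1) y = 0.
This matches the Bessel equation x^2 y'' + x y' + (x^2 - nu^2) y = 0 with nu^2 = 1, so nu = 1; the solution bounded at x = 0 is J_1(x).
Frobenius at x = 0: indicial roots ±nu; for r = nu the recurrence k(k + 2nu) c_k = -c_{k-2} gives the standard series J_nu(x) = sum_{k>=0} (-1)^k / (k! (k+nu)!) (x/2)^(2k+nu). Evaluate the first 5 terms:
  k = 0: (-1)^0 / (0! * 1! * 2^1) x^1 = 1/(1*1*2) x^1 = (1/2) x^1
  k = 1: (-1)^1 / (1! * 2! * 2^3) x^3 = -1/(1*2*8) x^3 = (-1/16) x^3
  k = 2: (-1)^2 / (2! * 3! * 2^5) x^5 = 1/(2*6*32) x^5 = (1/384) x^5
  k = 3: (-1)^3 / (3! * 4! * 2^7) x^7 = -1/(6*24*128) x^7 = (-1/18432) x^7
  k = 4: (-1)^4 / (4! * 5! * 2^9) x^9 = 1/(24*120*512) x^9 = (1/1474560) x^9
Hence J_1(x) = x^9/1474560 - x^7/18432 + x^5/384 - x^3/16 + x/2 + ....

J_1(x); series = x^9/1474560 - x^7/18432 + x^5/384 - x^3/16 + x/2


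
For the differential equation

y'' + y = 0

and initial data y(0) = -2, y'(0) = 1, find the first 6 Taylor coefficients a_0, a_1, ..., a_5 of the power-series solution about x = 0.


Ansatz: y(x) = sum_{n>=0} a_n x^n, so y'(x) = sum_{n>=1} n a_n x^(n-1) and y''(x) = sum_{n>=2} n(n-1) a_n x^(n-2).
Substitute into P(x) y'' + Q(x) y' + R(x) y = 0 with P(x) = 1, Q(x) = 0, R(x) = 1, and match powers of x.
Initial conditions: a_0 = -2, a_1 = 1.
Setting the coefficient of each power of x to zero and solving order by order (substituting the coefficients already found):
  x^0: 2 a_2 + a_0 = 0  ->  2 a_2 = -a_0 = 2  ->  a_2 = 1
  x^1: 6 a_3 + a_1 = 0  ->  6 a_3 = -a_1 = -1  ->  a_3 = -1/6
  x^2: 12 a_4 + a_2 = 0  ->  12 a_4 = -a_2 = -1  ->  a_4 = -1/12
  x^3: 20 a_5 + a_3 = 0  ->  20 a_5 = -a_3 = 1/6  ->  a_5 = 1/120
Truncated series: y(x) = -2 + x + x^2 - (1/6) x^3 - (1/12) x^4 + (1/120) x^5 + O(x^6).

a_0 = -2; a_1 = 1; a_2 = 1; a_3 = -1/6; a_4 = -1/12; a_5 = 1/120


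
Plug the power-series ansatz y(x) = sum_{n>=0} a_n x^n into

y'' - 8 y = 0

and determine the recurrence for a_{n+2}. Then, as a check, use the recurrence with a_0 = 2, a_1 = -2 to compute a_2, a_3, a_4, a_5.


Substitute y = sum_n a_n x^n into y'' + (const) y = 0.
y''(x) = sum_{n>=0} (n+2)(n+1) a_{n+2} x^n.
The ODE becomes sum_n [(n+2)(n+1) a_{n+2} - 8 a_n] x^n = 0.
Setting each coefficient to zero gives the recurrence:
  (n+2)(n+1) a_{n+2} - 8 a_n = 0,
  a_{n+2} = 8 / ((n+1)(n+2)) a_n.

Check with a_0 = 2, a_1 = -2 (apply the recurrence for n = 0, 1, 2, 3): a_0 = 2, a_1 = -2, a_2 = 8, a_3 = -8/3, a_4 = 16/3, a_5 = -16/15.

a_{n+2} = 8/((n+1)(n+2)) * a_n; check: a_0 = 2, a_1 = -2, a_2 = 8, a_3 = -8/3, a_4 = 16/3, a_5 = -16/15


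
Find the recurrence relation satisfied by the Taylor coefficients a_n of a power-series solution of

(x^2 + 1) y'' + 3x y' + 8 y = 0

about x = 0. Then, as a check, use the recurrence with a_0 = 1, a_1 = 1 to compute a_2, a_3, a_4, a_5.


Substitute y = sum_n a_n x^n.
(1 + 1 x^2) y'' contributes (n+2)(n+1) a_{n+2} + n(n-1) a_n at x^n.
3 x y'(x) contributes 3 n a_n at x^n.
8 y(x) contributes 8 a_n at x^n.
Matching x^n: (n+2)(n+1) a_{n+2} + (n(n-1) + 3 n + 8) a_n = 0.
Thus a_{n+2} = (-n(n-1) - 3 n - 8) / ((n+1)(n+2)) * a_n.

Check with a_0 = 1, a_1 = 1 (apply the recurrence for n = 0, 1, 2, 3): a_0 = 1, a_1 = 1, a_2 = -4, a_3 = -11/6, a_4 = 16/3, a_5 = 253/120.

a_(n+2) = (-n(n-1) - 3 n - 8) / ((n+1)(n+2)) * a_n; check: a_0 = 1, a_1 = 1, a_2 = -4, a_3 = -11/6, a_4 = 16/3, a_5 = 253/120


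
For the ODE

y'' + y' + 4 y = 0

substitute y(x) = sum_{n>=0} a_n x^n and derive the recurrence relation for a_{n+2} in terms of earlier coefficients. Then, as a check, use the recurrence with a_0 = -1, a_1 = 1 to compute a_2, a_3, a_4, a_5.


Substitute y = sum_n a_n x^n.
y''(x) has coefficient (n+2)(n+1) a_{n+2} at x^n;
y'(x) has coefficient (n+1) a_{n+1} at x^n;
4 y(x) has coefficient 4 a_n at x^n.
Matching x^n: (n+2)(n+1) a_{n+2} + (n+1) a_{n+1} + 4 a_n = 0.
Thus a_{n+2} = [-(n+1) a_{n+1} - 4 a_n] / ((n+1)(n+2)).

Check with a_0 = -1, a_1 = 1 (apply the recurrence for n = 0, 1, 2, 3): a_0 = -1, a_1 = 1, a_2 = 3/2, a_3 = -7/6, a_4 = -5/24, a_5 = 11/40.

a_(n+2) = [-(n+1) a_(n+1) - 4 a_n] / ((n+1)(n+2)); check: a_0 = -1, a_1 = 1, a_2 = 3/2, a_3 = -7/6, a_4 = -5/24, a_5 = 11/40


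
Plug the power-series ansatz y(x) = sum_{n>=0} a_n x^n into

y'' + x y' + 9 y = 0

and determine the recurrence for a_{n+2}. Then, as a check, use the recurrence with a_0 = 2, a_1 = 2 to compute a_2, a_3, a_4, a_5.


Substitute y = sum_n a_n x^n.
y''(x) has coefficient (n+2)(n+1) a_{n+2} at x^n;
x y'(x) has coefficient n a_n at x^n (shift);
9 y(x) has coefficient 9 a_n at x^n.
Matching x^n: (n+2)(n+1) a_{n+2} + (n + 9) a_n = 0.
Thus a_{n+2} = (-n - 9) / ((n+1)(n+2)) * a_n.

Check with a_0 = 2, a_1 = 2 (apply the recurrence for n = 0, 1, 2, 3): a_0 = 2, a_1 = 2, a_2 = -9, a_3 = -10/3, a_4 = 33/4, a_5 = 2.

a_(n+2) = (-n - 9) / ((n+1)(n+2)) * a_n; check: a_0 = 2, a_1 = 2, a_2 = -9, a_3 = -10/3, a_4 = 33/4, a_5 = 2


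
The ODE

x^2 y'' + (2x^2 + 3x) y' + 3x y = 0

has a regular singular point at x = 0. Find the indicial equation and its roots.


Divide by x^2 to reach normal form y'' + P_1(x) y' + P_2(x) y = 0 with P_1(x) = 2 + 3/x and P_2(x) = 3/x.
x = 0 is a singular point because the y'-coefficient 2 + 3/x has a pole at x = 0 and the y-coefficient 3/x has a pole at x = 0.
It is a regular singular point because x P_1(x) = p(x) = 2x + 3 and x^2 P_2(x) = q(x) = 3x are polynomials, hence analytic at x = 0.
p(0) = 3,  q(0) = 0.
Indicial equation: r(r-1) + p(0) r + q(0) = 0, i.e. r^2 + (p(0) - 1) r + q(0) = 0, i.e. r^2 + 2 r = 0.
Discriminant: (2)^2 - 4(0) = 4, so r = (-2 ± 2)/2.
Solving: r_1 = 0, r_2 = -2.

indicial: r^2 + 2 r = 0; roots r_1 = 0, r_2 = -2


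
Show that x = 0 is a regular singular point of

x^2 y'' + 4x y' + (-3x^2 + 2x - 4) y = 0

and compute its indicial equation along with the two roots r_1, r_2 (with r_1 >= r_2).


Divide by x^2 to reach normal form y'' + P_1(x) y' + P_2(x) y = 0 with P_1(x) = 4/x and P_2(x) = -3 + 2/x - 4/x^2.
x = 0 is a singular point because the y'-coefficient 4/x has a pole at x = 0 and the y-coefficient -3 + 2/x - 4/x^2 has a pole at x = 0.
It is a regular singular point because x P_1(x) = p(x) = 4 and x^2 P_2(x) = q(x) = -3x^2 + 2x - 4 are polynomials, hence analytic at x = 0.
p(0) = 4,  q(0) = -4.
Indicial equation: r(r-1) + p(0) r + q(0) = 0, i.e. r^2 + (p(0) - 1) r + q(0) = 0, i.e. r^2 + 3 r - 4 = 0.
Discriminant: (3)^2 - 4(-4) = 25, so r = (-3 ± 5)/2.
Solving: r_1 = 1, r_2 = -4.

indicial: r^2 + 3 r - 4 = 0; roots r_1 = 1, r_2 = -4


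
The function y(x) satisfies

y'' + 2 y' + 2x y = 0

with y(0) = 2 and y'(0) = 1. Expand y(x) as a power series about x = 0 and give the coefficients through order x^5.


Ansatz: y(x) = sum_{n>=0} a_n x^n, so y'(x) = sum_{n>=1} n a_n x^(n-1) and y''(x) = sum_{n>=2} n(n-1) a_n x^(n-2).
Substitute into P(x) y'' + Q(x) y' + R(x) y = 0 with P(x) = 1, Q(x) = 2, R(x) = 2x, and match powers of x.
Initial conditions: a_0 = 2, a_1 = 1.
Setting the coefficient of each power of x to zero and solving order by order (substituting the coefficients already found):
  x^0: 2 a_2 + 2 a_1 = 0  ->  2 a_2 = -2 a_1 = -2  ->  a_2 = -1
  x^1: 6 a_3 + 4 a_2 + 2 a_0 = 0  ->  6 a_3 = -4 a_2 - 2 a_0 = 0  ->  a_3 = 0
  x^2: 12 a_4 + 6 a_3 + 2 a_1 = 0  ->  12 a_4 = -6 a_3 - 2 a_1 = -2  ->  a_4 = -1/6
  x^3: 20 a_5 + 8 a_4 + 2 a_2 = 0  ->  20 a_5 = -8 a_4 - 2 a_2 = 10/3  ->  a_5 = 1/6
Truncated series: y(x) = 2 + x - x^2 - (1/6) x^4 + (1/6) x^5 + O(x^6).

a_0 = 2; a_1 = 1; a_2 = -1; a_3 = 0; a_4 = -1/6; a_5 = 1/6


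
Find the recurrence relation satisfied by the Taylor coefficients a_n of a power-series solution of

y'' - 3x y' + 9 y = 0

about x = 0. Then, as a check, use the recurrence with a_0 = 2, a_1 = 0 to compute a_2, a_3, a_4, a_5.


Substitute y = sum_n a_n x^n.
y''(x) has coefficient (n+2)(n+1) a_{n+2} at x^n;
-3 x y'(x) has coefficient -3 n a_n at x^n (shift);
9 y(x) has coefficient 9 a_n at x^n.
Matching x^n: (n+2)(n+1) a_{n+2} + (-3n + 9) a_n = 0.
Thus a_{n+2} = (3n - 9) / ((n+1)(n+2)) * a_n.

Check with a_0 = 2, a_1 = 0 (apply the recurrence for n = 0, 1, 2, 3): a_0 = 2, a_1 = 0, a_2 = -9, a_3 = 0, a_4 = 9/4, a_5 = 0.

a_(n+2) = (3n - 9) / ((n+1)(n+2)) * a_n; check: a_0 = 2, a_1 = 0, a_2 = -9, a_3 = 0, a_4 = 9/4, a_5 = 0


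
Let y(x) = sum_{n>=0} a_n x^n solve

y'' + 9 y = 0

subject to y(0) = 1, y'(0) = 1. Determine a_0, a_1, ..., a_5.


Ansatz: y(x) = sum_{n>=0} a_n x^n, so y'(x) = sum_{n>=1} n a_n x^(n-1) and y''(x) = sum_{n>=2} n(n-1) a_n x^(n-2).
Substitute into P(x) y'' + Q(x) y' + R(x) y = 0 with P(x) = 1, Q(x) = 0, R(x) = 9, and match powers of x.
Initial conditions: a_0 = 1, a_1 = 1.
Setting the coefficient of each power of x to zero and solving order by order (substituting the coefficients already found):
  x^0: 2 a_2 + 9 a_0 = 0  ->  2 a_2 = -9 a_0 = -9  ->  a_2 = -9/2
  x^1: 6 a_3 + 9 a_1 = 0  ->  6 a_3 = -9 a_1 = -9  ->  a_3 = -3/2
  x^2: 12 a_4 + 9 a_2 = 0  ->  12 a_4 = -9 a_2 = 81/2  ->  a_4 = 27/8
  x^3: 20 a_5 + 9 a_3 = 0  ->  20 a_5 = -9 a_3 = 27/2  ->  a_5 = 27/40
Truncated series: y(x) = 1 + x - (9/2) x^2 - (3/2) x^3 + (27/8) x^4 + (27/40) x^5 + O(x^6).

a_0 = 1; a_1 = 1; a_2 = -9/2; a_3 = -3/2; a_4 = 27/8; a_5 = 27/40


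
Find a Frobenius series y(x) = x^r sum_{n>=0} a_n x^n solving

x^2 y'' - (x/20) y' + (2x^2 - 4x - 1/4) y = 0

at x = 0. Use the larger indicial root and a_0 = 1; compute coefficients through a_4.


Write in Frobenius form y'' + (p(x)/x) y' + (q(x)/x^2) y = 0:
  p(x) = -1/20,  q(x) = 2x^2 - 4x - 1/4.
Indicial equation: r(r-1) + (-1/20) r + (-1/4) = 0 -> roots r_1 = 5/4, r_2 = -1/5.
Take r = r_1 = 5/4. Let y(x) = x^r sum_{n>=0} a_n x^n with a_0 = 1.
Substitute y = x^r sum a_n x^n and match x^{r+n}. The recurrence is
  D(n) a_n - 4 a_{n-1} + 2 a_{n-2} = 0,  where D(n) = (r+n)(r+n-1) + (-1/20)(r+n) + (-1/4).
  a_n = [4 a_{n-1} - 2 a_{n-2}] / D(n).
Since the indicial polynomial factors as (r - r_1)(r - r_2), D(n) = (r_1 + n - r_1)(r_1 + n - r_2) = n(n + 29/20).
Evaluating step by step (a_0 = 1):
  n = 1: D(1) = 1(1 + 29/20) = 49/20; numerator = 4(1) = 4; a_1 = (4)/(49/20) = 80/49
  n = 2: D(2) = 2(2 + 29/20) = 69/10; numerator = 4(80/49) - 2(1) = 222/49; a_2 = (222/49)/(69/10) = 740/1127
  n = 3: D(3) = 3(3 + 29/20) = 267/20; numerator = 4(740/1127) - 2(80/49) = -720/1127; a_3 = (-720/1127)/(267/20) = -4800/100303
  n = 4: D(4) = 4(4 + 29/20) = 109/5; numerator = 4(-4800/100303) - 2(740/1127) = -3080/2047; a_4 = (-3080/2047)/(109/5) = -15400/223123

r = 5/4; a_0 = 1; a_1 = 80/49; a_2 = 740/1127; a_3 = -4800/100303; a_4 = -15400/223123


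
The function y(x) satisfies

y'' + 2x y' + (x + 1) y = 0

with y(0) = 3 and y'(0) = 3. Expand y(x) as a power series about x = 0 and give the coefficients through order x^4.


Ansatz: y(x) = sum_{n>=0} a_n x^n, so y'(x) = sum_{n>=1} n a_n x^(n-1) and y''(x) = sum_{n>=2} n(n-1) a_n x^(n-2).
Substitute into P(x) y'' + Q(x) y' + R(x) y = 0 with P(x) = 1, Q(x) = 2x, R(x) = x + 1, and match powers of x.
Initial conditions: a_0 = 3, a_1 = 3.
Setting the coefficient of each power of x to zero and solving order by order (substituting the coefficients already found):
  x^0: 2 a_2 + a_0 = 0  ->  2 a_2 = -a_0 = -3  ->  a_2 = -3/2
  x^1: 6 a_3 + 3 a_1 + a_0 = 0  ->  6 a_3 = -3 a_1 - a_0 = -12  ->  a_3 = -2
  x^2: 12 a_4 + 5 a_2 + a_1 = 0  ->  12 a_4 = -5 a_2 - a_1 = 9/2  ->  a_4 = 3/8
Truncated series: y(x) = 3 + 3 x - (3/2) x^2 - 2 x^3 + (3/8) x^4 + O(x^5).

a_0 = 3; a_1 = 3; a_2 = -3/2; a_3 = -2; a_4 = 3/8


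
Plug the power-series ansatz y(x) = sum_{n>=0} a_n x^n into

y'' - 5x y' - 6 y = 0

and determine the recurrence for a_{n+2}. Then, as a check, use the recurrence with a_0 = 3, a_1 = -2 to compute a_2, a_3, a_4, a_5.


Substitute y = sum_n a_n x^n.
y''(x) has coefficient (n+2)(n+1) a_{n+2} at x^n;
-5 x y'(x) has coefficient -5 n a_n at x^n (shift);
-6 y(x) has coefficient -6 a_n at x^n.
Matching x^n: (n+2)(n+1) a_{n+2} + (-5n - 6) a_n = 0.
Thus a_{n+2} = (5n + 6) / ((n+1)(n+2)) * a_n.

Check with a_0 = 3, a_1 = -2 (apply the recurrence for n = 0, 1, 2, 3): a_0 = 3, a_1 = -2, a_2 = 9, a_3 = -11/3, a_4 = 12, a_5 = -77/20.

a_(n+2) = (5n + 6) / ((n+1)(n+2)) * a_n; check: a_0 = 3, a_1 = -2, a_2 = 9, a_3 = -11/3, a_4 = 12, a_5 = -77/20


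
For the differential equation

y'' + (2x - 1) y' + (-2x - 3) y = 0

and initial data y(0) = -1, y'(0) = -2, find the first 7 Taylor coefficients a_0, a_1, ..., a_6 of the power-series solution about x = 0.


Ansatz: y(x) = sum_{n>=0} a_n x^n, so y'(x) = sum_{n>=1} n a_n x^(n-1) and y''(x) = sum_{n>=2} n(n-1) a_n x^(n-2).
Substitute into P(x) y'' + Q(x) y' + R(x) y = 0 with P(x) = 1, Q(x) = 2x - 1, R(x) = -2x - 3, and match powers of x.
Initial conditions: a_0 = -1, a_1 = -2.
Setting the coefficient of each power of x to zero and solving order by order (substituting the coefficients already found):
  x^0: 2 a_2 - a_1 - 3 a_0 = 0  ->  2 a_2 = a_1 + 3 a_0 = -5  ->  a_2 = -5/2
  x^1: 6 a_3 - 2 a_2 - a_1 - 2 a_0 = 0  ->  6 a_3 = 2 a_2 + a_1 + 2 a_0 = -9  ->  a_3 = -3/2
  x^2: 12 a_4 - 3 a_3 + a_2 - 2 a_1 = 0  ->  12 a_4 = 3 a_3 - a_2 + 2 a_1 = -6  ->  a_4 = -1/2
  x^3: 20 a_5 - 4 a_4 + 3 a_3 - 2 a_2 = 0  ->  20 a_5 = 4 a_4 - 3 a_3 + 2 a_2 = -5/2  ->  a_5 = -1/8
  x^4: 30 a_6 - 5 a_5 + 5 a_4 - 2 a_3 = 0  ->  30 a_6 = 5 a_5 - 5 a_4 + 2 a_3 = -9/8  ->  a_6 = -3/80
Truncated series: y(x) = -1 - 2 x - (5/2) x^2 - (3/2) x^3 - (1/2) x^4 - (1/8) x^5 - (3/80) x^6 + O(x^7).

a_0 = -1; a_1 = -2; a_2 = -5/2; a_3 = -3/2; a_4 = -1/2; a_5 = -1/8; a_6 = -3/80


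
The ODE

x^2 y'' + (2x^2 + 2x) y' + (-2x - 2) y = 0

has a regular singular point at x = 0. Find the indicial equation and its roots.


Divide by x^2 to reach normal form y'' + P_1(x) y' + P_2(x) y = 0 with P_1(x) = 2 + 2/x and P_2(x) = -2/x - 2/x^2.
x = 0 is a singular point because the y'-coefficient 2 + 2/x has a pole at x = 0 and the y-coefficient -2/x - 2/x^2 has a pole at x = 0.
It is a regular singular point because x P_1(x) = p(x) = 2x + 2 and x^2 P_2(x) = q(x) = -2x - 2 are polynomials, hence analytic at x = 0.
p(0) = 2,  q(0) = -2.
Indicial equation: r(r-1) + p(0) r + q(0) = 0, i.e. r^2 + (p(0) - 1) r + q(0) = 0, i.e. r^2 + 1 r - 2 = 0.
Discriminant: (1)^2 - 4(-2) = 9, so r = (-1 ± 3)/2.
Solving: r_1 = 1, r_2 = -2.

indicial: r^2 + 1 r - 2 = 0; roots r_1 = 1, r_2 = -2


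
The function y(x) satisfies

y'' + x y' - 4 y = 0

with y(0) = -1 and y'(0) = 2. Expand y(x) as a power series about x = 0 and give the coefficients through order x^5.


Ansatz: y(x) = sum_{n>=0} a_n x^n, so y'(x) = sum_{n>=1} n a_n x^(n-1) and y''(x) = sum_{n>=2} n(n-1) a_n x^(n-2).
Substitute into P(x) y'' + Q(x) y' + R(x) y = 0 with P(x) = 1, Q(x) = x, R(x) = -4, and match powers of x.
Initial conditions: a_0 = -1, a_1 = 2.
Setting the coefficient of each power of x to zero and solving order by order (substituting the coefficients already found):
  x^0: 2 a_2 - 4 a_0 = 0  ->  2 a_2 = 4 a_0 = -4  ->  a_2 = -2
  x^1: 6 a_3 - 3 a_1 = 0  ->  6 a_3 = 3 a_1 = 6  ->  a_3 = 1
  x^2: 12 a_4 - 2 a_2 = 0  ->  12 a_4 = 2 a_2 = -4  ->  a_4 = -1/3
  x^3: 20 a_5 - a_3 = 0  ->  20 a_5 = a_3 = 1  ->  a_5 = 1/20
Truncated series: y(x) = -1 + 2 x - 2 x^2 + x^3 - (1/3) x^4 + (1/20) x^5 + O(x^6).

a_0 = -1; a_1 = 2; a_2 = -2; a_3 = 1; a_4 = -1/3; a_5 = 1/20


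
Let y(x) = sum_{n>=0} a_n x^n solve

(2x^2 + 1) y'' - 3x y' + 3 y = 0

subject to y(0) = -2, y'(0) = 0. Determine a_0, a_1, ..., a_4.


Ansatz: y(x) = sum_{n>=0} a_n x^n, so y'(x) = sum_{n>=1} n a_n x^(n-1) and y''(x) = sum_{n>=2} n(n-1) a_n x^(n-2).
Substitute into P(x) y'' + Q(x) y' + R(x) y = 0 with P(x) = 2x^2 + 1, Q(x) = -3x, R(x) = 3, and match powers of x.
Initial conditions: a_0 = -2, a_1 = 0.
Setting the coefficient of each power of x to zero and solving order by order (substituting the coefficients already found):
  x^0: 2 a_2 + 3 a_0 = 0  ->  2 a_2 = -3 a_0 = 6  ->  a_2 = 3
  x^1: 6 a_3 = 0  ->  a_3 = 0
  x^2: 12 a_4 + a_2 = 0  ->  12 a_4 = -a_2 = -3  ->  a_4 = -1/4
Truncated series: y(x) = -2 + 3 x^2 - (1/4) x^4 + O(x^5).

a_0 = -2; a_1 = 0; a_2 = 3; a_3 = 0; a_4 = -1/4


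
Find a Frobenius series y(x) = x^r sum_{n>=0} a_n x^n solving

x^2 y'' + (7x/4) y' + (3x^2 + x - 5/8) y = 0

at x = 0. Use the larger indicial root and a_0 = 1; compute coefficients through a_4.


Write in Frobenius form y'' + (p(x)/x) y' + (q(x)/x^2) y = 0:
  p(x) = 7/4,  q(x) = 3x^2 + x - 5/8.
Indicial equation: r(r-1) + (7/4) r + (-5/8) = 0 -> roots r_1 = 1/2, r_2 = -5/4.
Take r = r_1 = 1/2. Let y(x) = x^r sum_{n>=0} a_n x^n with a_0 = 1.
Substitute y = x^r sum a_n x^n and match x^{r+n}. The recurrence is
  D(n) a_n + 1 a_{n-1} + 3 a_{n-2} = 0,  where D(n) = (r+n)(r+n-1) + (7/4)(r+n) + (-5/8).
  a_n = [-1 a_{n-1} - 3 a_{n-2}] / D(n).
Since the indicial polynomial factors as (r - r_1)(r - r_2), D(n) = (r_1 + n - r_1)(r_1 + n - r_2) = n(n + 7/4).
Evaluating step by step (a_0 = 1):
  n = 1: D(1) = 1(1 + 7/4) = 11/4; numerator = -1(1) = -1; a_1 = (-1)/(11/4) = -4/11
  n = 2: D(2) = 2(2 + 7/4) = 15/2; numerator = -1(-4/11) - 3(1) = -29/11; a_2 = (-29/11)/(15/2) = -58/165
  n = 3: D(3) = 3(3 + 7/4) = 57/4; numerator = -1(-58/165) - 3(-4/11) = 238/165; a_3 = (238/165)/(57/4) = 952/9405
  n = 4: D(4) = 4(4 + 7/4) = 23; numerator = -1(952/9405) - 3(-58/165) = 8966/9405; a_4 = (8966/9405)/(23) = 8966/216315

r = 1/2; a_0 = 1; a_1 = -4/11; a_2 = -58/165; a_3 = 952/9405; a_4 = 8966/216315


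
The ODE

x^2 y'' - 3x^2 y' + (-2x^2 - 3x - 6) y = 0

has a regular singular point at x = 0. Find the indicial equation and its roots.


Divide by x^2 to reach normal form y'' + P_1(x) y' + P_2(x) y = 0 with P_1(x) = -3 and P_2(x) = -2 - 3/x - 6/x^2.
x = 0 is a singular point because the y-coefficient -2 - 3/x - 6/x^2 has a pole at x = 0.
It is a regular singular point because x P_1(x) = p(x) = -3x and x^2 P_2(x) = q(x) = -2x^2 - 3x - 6 are polynomials, hence analytic at x = 0.
p(0) = 0,  q(0) = -6.
Indicial equation: r(r-1) + p(0) r + q(0) = 0, i.e. r^2 + (p(0) - 1) r + q(0) = 0, i.e. r^2 - 1 r - 6 = 0.
Discriminant: (-1)^2 - 4(-6) = 25, so r = (1 ± 5)/2.
Solving: r_1 = 3, r_2 = -2.

indicial: r^2 - 1 r - 6 = 0; roots r_1 = 3, r_2 = -2


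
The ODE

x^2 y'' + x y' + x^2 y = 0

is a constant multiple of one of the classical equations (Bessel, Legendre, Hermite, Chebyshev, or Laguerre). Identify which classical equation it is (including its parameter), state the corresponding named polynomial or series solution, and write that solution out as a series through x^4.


The equation is already in a standard form:  x^2 y'' + x y' + x^2 y = 0.
This matches the Bessel equation x^2 y'' + x y' + (x^2 - nu^2) y = 0 with nu^2 = 0, so nu = 0; the solution bounded at x = 0 is J_0(x).
Frobenius at x = 0: indicial roots ±nu; for r = nu the recurrence k(k + 2nu) c_k = -c_{k-2} gives the standard series J_nu(x) = sum_{k>=0} (-1)^k / (k! (k+nu)!) (x/2)^(2k+nu). Evaluate the first 3 terms:
  k = 0: (-1)^0 / (0! * 0! * 2^0) x^0 = 1/(1*1*1) x^0 = (1) x^0
  k = 1: (-1)^1 / (1! * 1! * 2^2) x^2 = -1/(1*1*4) x^2 = (-1/4) x^2
  k = 2: (-1)^2 / (2! * 2! * 2^4) x^4 = 1/(2*2*16) x^4 = (1/64) x^4
Hence J_0(x) = x^4/64 - x^2/4 + 1 + ....

J_0(x); series = x^4/64 - x^2/4 + 1


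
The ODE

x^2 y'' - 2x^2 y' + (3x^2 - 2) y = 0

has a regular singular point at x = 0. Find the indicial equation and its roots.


Divide by x^2 to reach normal form y'' + P_1(x) y' + P_2(x) y = 0 with P_1(x) = -2 and P_2(x) = 3 - 2/x^2.
x = 0 is a singular point because the y-coefficient 3 - 2/x^2 has a pole at x = 0.
It is a regular singular point because x P_1(x) = p(x) = -2x and x^2 P_2(x) = q(x) = 3x^2 - 2 are polynomials, hence analytic at x = 0.
p(0) = 0,  q(0) = -2.
Indicial equation: r(r-1) + p(0) r + q(0) = 0, i.e. r^2 + (p(0) - 1) r + q(0) = 0, i.e. r^2 - 1 r - 2 = 0.
Discriminant: (-1)^2 - 4(-2) = 9, so r = (1 ± 3)/2.
Solving: r_1 = 2, r_2 = -1.

indicial: r^2 - 1 r - 2 = 0; roots r_1 = 2, r_2 = -1


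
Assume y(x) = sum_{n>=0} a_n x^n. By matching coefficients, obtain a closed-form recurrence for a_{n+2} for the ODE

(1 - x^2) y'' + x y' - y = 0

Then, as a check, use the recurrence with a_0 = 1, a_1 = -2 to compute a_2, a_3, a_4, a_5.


Substitute y = sum_n a_n x^n.
(1 - 1 x^2) y'' contributes (n+2)(n+1) a_{n+2} - n(n-1) a_n at x^n.
x y'(x) contributes n a_n at x^n.
-y(x) contributes -1 a_n at x^n.
Matching x^n: (n+2)(n+1) a_{n+2} + (-n(n-1) + n - 1) a_n = 0.
Thus a_{n+2} = (n(n-1) - n + 1) / ((n+1)(n+2)) * a_n.

Check with a_0 = 1, a_1 = -2 (apply the recurrence for n = 0, 1, 2, 3): a_0 = 1, a_1 = -2, a_2 = 1/2, a_3 = 0, a_4 = 1/24, a_5 = 0.

a_(n+2) = (n(n-1) - n + 1) / ((n+1)(n+2)) * a_n; check: a_0 = 1, a_1 = -2, a_2 = 1/2, a_3 = 0, a_4 = 1/24, a_5 = 0


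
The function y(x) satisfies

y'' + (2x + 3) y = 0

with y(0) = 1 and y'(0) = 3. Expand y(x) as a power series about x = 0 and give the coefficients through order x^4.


Ansatz: y(x) = sum_{n>=0} a_n x^n, so y'(x) = sum_{n>=1} n a_n x^(n-1) and y''(x) = sum_{n>=2} n(n-1) a_n x^(n-2).
Substitute into P(x) y'' + Q(x) y' + R(x) y = 0 with P(x) = 1, Q(x) = 0, R(x) = 2x + 3, and match powers of x.
Initial conditions: a_0 = 1, a_1 = 3.
Setting the coefficient of each power of x to zero and solving order by order (substituting the coefficients already found):
  x^0: 2 a_2 + 3 a_0 = 0  ->  2 a_2 = -3 a_0 = -3  ->  a_2 = -3/2
  x^1: 6 a_3 + 3 a_1 + 2 a_0 = 0  ->  6 a_3 = -3 a_1 - 2 a_0 = -11  ->  a_3 = -11/6
  x^2: 12 a_4 + 3 a_2 + 2 a_1 = 0  ->  12 a_4 = -3 a_2 - 2 a_1 = -3/2  ->  a_4 = -1/8
Truncated series: y(x) = 1 + 3 x - (3/2) x^2 - (11/6) x^3 - (1/8) x^4 + O(x^5).

a_0 = 1; a_1 = 3; a_2 = -3/2; a_3 = -11/6; a_4 = -1/8
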